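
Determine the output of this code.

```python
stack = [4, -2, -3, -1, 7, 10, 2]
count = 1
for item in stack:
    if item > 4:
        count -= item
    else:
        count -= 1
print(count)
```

-21

item=4: not >4, count = 1-1 = 0
item=-2: not >4, count = 0-1 = -1
item=-3: not >4, count = (-1)-1 = -2
item=-1: not >4, count = (-2)-1 = -3
item=7: >4, count = (-3)-7 = -10
item=10: >4, count = (-10)-10 = -20
item=2: not >4, count = (-20)-1 = -21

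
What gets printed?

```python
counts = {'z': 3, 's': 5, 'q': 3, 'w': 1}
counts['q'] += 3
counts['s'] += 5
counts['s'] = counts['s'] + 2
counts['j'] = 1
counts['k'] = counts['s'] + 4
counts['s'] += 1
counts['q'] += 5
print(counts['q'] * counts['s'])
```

counts['q'] = 3+3 = 6 → {'z': 3, 's': 5, 'q': 6, 'w': 1}
counts['s'] = 5+5 = 10 → {'z': 3, 's': 10, 'q': 6, 'w': 1}
counts['s'] = counts['s']+2 = 12 → {'z': 3, 's': 12, 'q': 6, 'w': 1}
counts['j'] = 1 → {'z': 3, 's': 12, 'q': 6, 'w': 1, 'j': 1}
counts['k'] = counts['s']+4 = 16 → {'z': 3, 's': 12, 'q': 6, 'w': 1, 'j': 1, 'k': 16}
counts['s'] = 12+1 = 13 → {'z': 3, 's': 13, 'q': 6, 'w': 1, 'j': 1, 'k': 16}
counts['q'] = 6+5 = 11 → {'z': 3, 's': 13, 'q': 11, 'w': 1, 'j': 1, 'k': 16}
counts['q']*counts['s'] = 11*13 = 143

143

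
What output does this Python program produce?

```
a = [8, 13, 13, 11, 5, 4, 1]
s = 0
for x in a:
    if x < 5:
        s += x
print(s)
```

x=8: not <5
x=13: not <5
x=13: not <5
x=11: not <5
x=5: not <5
x=4: <5, s = 0+4 = 4
x=1: <5, s = 4+1 = 5

5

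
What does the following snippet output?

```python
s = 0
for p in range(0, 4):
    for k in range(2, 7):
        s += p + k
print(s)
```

p=0,k=2: s = 0+2 = 2
p=0,k=3: s = 2+3 = 5
p=0,k=4: s = 5+4 = 9
p=0,k=5: s = 9+5 = 14
p=0,k=6: s = 14+6 = 20
p=1,k=2: s = 20+3 = 23
p=1,k=3: s = 23+4 = 27
p=1,k=4: s = 27+5 = 32
p=1,k=5: s = 32+6 = 38
p=1,k=6: s = 38+7 = 45
p=2,k=2: s = 45+4 = 49
p=2,k=3: s = 49+5 = 54
p=2,k=4: s = 54+6 = 60
p=2,k=5: s = 60+7 = 67
p=2,k=6: s = 67+8 = 75
p=3,k=2: s = 75+5 = 80
p=3,k=3: s = 80+6 = 86
p=3,k=4: s = 86+7 = 93
p=3,k=5: s = 93+8 = 101
p=3,k=6: s = 101+9 = 110

110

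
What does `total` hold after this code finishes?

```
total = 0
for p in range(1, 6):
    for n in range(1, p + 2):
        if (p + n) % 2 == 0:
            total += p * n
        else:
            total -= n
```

53

p=1,n=1: even sum, total = 0+1 = 1
p=1,n=2: odd sum, total = 1-2 = -1
p=2,n=1: odd sum, total = (-1)-1 = -2
p=2,n=2: even sum, total = (-2)+4 = 2
p=2,n=3: odd sum, total = 2-3 = -1
p=3,n=1: even sum, total = (-1)+3 = 2
p=3,n=2: odd sum, total = 2-2 = 0
p=3,n=3: even sum, total = 0+9 = 9
p=3,n=4: odd sum, total = 9-4 = 5
p=4,n=1: odd sum, total = 5-1 = 4
p=4,n=2: even sum, total = 4+8 = 12
p=4,n=3: odd sum, total = 12-3 = 9
p=4,n=4: even sum, total = 9+16 = 25
p=4,n=5: odd sum, total = 25-5 = 20
p=5,n=1: even sum, total = 20+5 = 25
p=5,n=2: odd sum, total = 25-2 = 23
p=5,n=3: even sum, total = 23+15 = 38
p=5,n=4: odd sum, total = 38-4 = 34
p=5,n=5: even sum, total = 34+25 = 59
p=5,n=6: odd sum, total = 59-6 = 53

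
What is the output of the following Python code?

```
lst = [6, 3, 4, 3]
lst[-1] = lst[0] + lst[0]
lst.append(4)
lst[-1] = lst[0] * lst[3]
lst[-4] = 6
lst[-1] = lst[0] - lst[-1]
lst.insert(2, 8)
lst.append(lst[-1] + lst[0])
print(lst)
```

[6, 6, 8, 4, 12, -66, -60]

lst[-1] = lst[0]+lst[0] = 6+6 = 12 → [6, 3, 4, 12]
append 4 → [6, 3, 4, 12, 4]
lst[-1] = lst[0]*lst[3] = 6*12 = 72 → [6, 3, 4, 12, 72]
lst[-4] = 6 → [6, 6, 4, 12, 72]
lst[-1] = lst[0]-lst[-1] = 6-72 = -66 → [6, 6, 4, 12, -66]
insert 8 at 2 → [6, 6, 8, 4, 12, -66]
append lst[-1]+lst[0] = (-66)+6 = -60 → [6, 6, 8, 4, 12, -66, -60]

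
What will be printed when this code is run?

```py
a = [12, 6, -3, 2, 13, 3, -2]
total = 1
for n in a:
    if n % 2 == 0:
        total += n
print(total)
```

19

n=12: even, total = 1+12 = 13
n=6: even, total = 13+6 = 19
n=-3: not even
n=2: even, total = 19+2 = 21
n=13: not even
n=3: not even
n=-2: even, total = 21+(-2) = 19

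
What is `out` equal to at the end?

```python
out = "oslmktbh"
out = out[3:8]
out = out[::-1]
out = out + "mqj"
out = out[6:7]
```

slice [3:8] → 'mktbh'
reverse → 'hbtkm'
+ 'mqj' → 'hbtkmmqj'
slice [6:7] → 'q'

'q'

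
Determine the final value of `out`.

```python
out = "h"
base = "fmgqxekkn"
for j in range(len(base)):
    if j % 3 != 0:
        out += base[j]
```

j=0: skip
j=1: add 'm' → 'hm'
j=2: add 'g' → 'hmg'
j=3: skip
j=4: add 'x' → 'hmgx'
j=5: add 'e' → 'hmgxe'
j=6: skip
j=7: add 'k' → 'hmgxek'
j=8: add 'n' → 'hmgxekn'

'hmgxekn'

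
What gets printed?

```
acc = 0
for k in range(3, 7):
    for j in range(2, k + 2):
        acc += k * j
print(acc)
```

345

k=3,j=2: acc = 0+6 = 6
k=3,j=3: acc = 6+9 = 15
k=3,j=4: acc = 15+12 = 27
k=4,j=2: acc = 27+8 = 35
k=4,j=3: acc = 35+12 = 47
k=4,j=4: acc = 47+16 = 63
k=4,j=5: acc = 63+20 = 83
k=5,j=2: acc = 83+10 = 93
k=5,j=3: acc = 93+15 = 108
k=5,j=4: acc = 108+20 = 128
k=5,j=5: acc = 128+25 = 153
k=5,j=6: acc = 153+30 = 183
k=6,j=2: acc = 183+12 = 195
k=6,j=3: acc = 195+18 = 213
k=6,j=4: acc = 213+24 = 237
k=6,j=5: acc = 237+30 = 267
k=6,j=6: acc = 267+36 = 303
k=6,j=7: acc = 303+42 = 345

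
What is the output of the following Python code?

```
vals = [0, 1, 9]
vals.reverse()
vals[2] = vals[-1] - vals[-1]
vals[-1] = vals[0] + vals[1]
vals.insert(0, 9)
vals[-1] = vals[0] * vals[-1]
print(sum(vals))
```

reverse → [9, 1, 0]
vals[2] = vals[-1]-vals[-1] = 0-0 = 0 → [9, 1, 0]
vals[-1] = vals[0]+vals[1] = 9+1 = 10 → [9, 1, 10]
insert 9 at 0 → [9, 9, 1, 10]
vals[-1] = vals[0]*vals[-1] = 9*10 = 90 → [9, 9, 1, 90]
sum = 109

109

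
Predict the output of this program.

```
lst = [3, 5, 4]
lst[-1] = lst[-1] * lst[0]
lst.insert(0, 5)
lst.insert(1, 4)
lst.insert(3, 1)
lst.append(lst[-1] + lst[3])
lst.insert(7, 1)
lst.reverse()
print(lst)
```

[1, 13, 12, 5, 1, 3, 4, 5]

lst[-1] = lst[-1]*lst[0] = 4*3 = 12 → [3, 5, 12]
insert 5 at 0 → [5, 3, 5, 12]
insert 4 at 1 → [5, 4, 3, 5, 12]
insert 1 at 3 → [5, 4, 3, 1, 5, 12]
append lst[-1]+lst[3] = 12+1 = 13 → [5, 4, 3, 1, 5, 12, 13]
insert 1 at 7 → [5, 4, 3, 1, 5, 12, 13, 1]
reverse → [1, 13, 12, 5, 1, 3, 4, 5]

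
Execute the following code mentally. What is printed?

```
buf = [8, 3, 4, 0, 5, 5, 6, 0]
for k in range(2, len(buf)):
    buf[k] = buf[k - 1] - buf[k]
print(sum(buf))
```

k=2: buf[2] = 3-4 = -1 → [8, 3, -1, 0, 5, 5, 6, 0]
k=3: buf[3] = (-1)-0 = -1 → [8, 3, -1, -1, 5, 5, 6, 0]
k=4: buf[4] = (-1)-5 = -6 → [8, 3, -1, -1, -6, 5, 6, 0]
k=5: buf[5] = (-6)-5 = -11 → [8, 3, -1, -1, -6, -11, 6, 0]
k=6: buf[6] = (-11)-6 = -17 → [8, 3, -1, -1, -6, -11, -17, 0]
k=7: buf[7] = (-17)-0 = -17 → [8, 3, -1, -1, -6, -11, -17, -17]
sum = -42

-42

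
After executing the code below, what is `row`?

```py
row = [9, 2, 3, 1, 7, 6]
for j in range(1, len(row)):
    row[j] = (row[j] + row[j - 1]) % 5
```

[9, 1, 4, 0, 2, 3]

j=1: row[1] = (2+9)%5 = 1 → [9, 1, 3, 1, 7, 6]
j=2: row[2] = (3+1)%5 = 4 → [9, 1, 4, 1, 7, 6]
j=3: row[3] = (1+4)%5 = 0 → [9, 1, 4, 0, 7, 6]
j=4: row[4] = (7+0)%5 = 2 → [9, 1, 4, 0, 2, 6]
j=5: row[5] = (6+2)%5 = 3 → [9, 1, 4, 0, 2, 3]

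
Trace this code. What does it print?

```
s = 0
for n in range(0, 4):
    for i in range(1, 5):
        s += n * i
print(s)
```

60

n=0,i=1: s = 0+0 = 0
n=0,i=2: s = 0+0 = 0
n=0,i=3: s = 0+0 = 0
n=0,i=4: s = 0+0 = 0
n=1,i=1: s = 0+1 = 1
n=1,i=2: s = 1+2 = 3
n=1,i=3: s = 3+3 = 6
n=1,i=4: s = 6+4 = 10
n=2,i=1: s = 10+2 = 12
n=2,i=2: s = 12+4 = 16
n=2,i=3: s = 16+6 = 22
n=2,i=4: s = 22+8 = 30
n=3,i=1: s = 30+3 = 33
n=3,i=2: s = 33+6 = 39
n=3,i=3: s = 39+9 = 48
n=3,i=4: s = 48+12 = 60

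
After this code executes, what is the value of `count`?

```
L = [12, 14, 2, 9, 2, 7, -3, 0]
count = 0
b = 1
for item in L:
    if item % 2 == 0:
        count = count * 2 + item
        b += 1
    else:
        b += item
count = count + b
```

item=12: even, count = 0*2+12 = 12; b=2
item=14: even, count = 12*2+14 = 38; b=3
item=2: even, count = 38*2+2 = 78; b=4
item=9: not even; b=13
item=2: even, count = 78*2+2 = 158; b=14
item=7: not even; b=21
item=-3: not even; b=18
item=0: even, count = 158*2+0 = 316; b=19
count+b = 316+19 = 335

335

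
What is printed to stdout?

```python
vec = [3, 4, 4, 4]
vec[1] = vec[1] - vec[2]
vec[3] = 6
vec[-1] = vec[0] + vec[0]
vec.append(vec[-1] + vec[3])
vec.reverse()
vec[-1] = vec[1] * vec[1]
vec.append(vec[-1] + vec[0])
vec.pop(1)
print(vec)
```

[12, 4, 0, 36, 48]

vec[1] = vec[1]-vec[2] = 4-4 = 0 → [3, 0, 4, 4]
vec[3] = 6 → [3, 0, 4, 6]
vec[-1] = vec[0]+vec[0] = 3+3 = 6 → [3, 0, 4, 6]
append vec[-1]+vec[3] = 6+6 = 12 → [3, 0, 4, 6, 12]
reverse → [12, 6, 4, 0, 3]
vec[-1] = vec[1]*vec[1] = 6*6 = 36 → [12, 6, 4, 0, 36]
append vec[-1]+vec[0] = 36+12 = 48 → [12, 6, 4, 0, 36, 48]
pop(1) removes 6 → [12, 4, 0, 36, 48]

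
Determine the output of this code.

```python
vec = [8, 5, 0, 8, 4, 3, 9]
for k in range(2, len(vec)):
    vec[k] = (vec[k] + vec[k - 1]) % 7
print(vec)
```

k=2: vec[2] = (0+5)%7 = 5 → [8, 5, 5, 8, 4, 3, 9]
k=3: vec[3] = (8+5)%7 = 6 → [8, 5, 5, 6, 4, 3, 9]
k=4: vec[4] = (4+6)%7 = 3 → [8, 5, 5, 6, 3, 3, 9]
k=5: vec[5] = (3+3)%7 = 6 → [8, 5, 5, 6, 3, 6, 9]
k=6: vec[6] = (9+6)%7 = 1 → [8, 5, 5, 6, 3, 6, 1]

[8, 5, 5, 6, 3, 6, 1]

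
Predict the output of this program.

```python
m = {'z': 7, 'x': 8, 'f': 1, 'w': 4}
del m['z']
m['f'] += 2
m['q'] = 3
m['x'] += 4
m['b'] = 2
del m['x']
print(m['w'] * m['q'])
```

del 'z' → {'x': 8, 'f': 1, 'w': 4}
m['f'] = 1+2 = 3 → {'x': 8, 'f': 3, 'w': 4}
m['q'] = 3 → {'x': 8, 'f': 3, 'w': 4, 'q': 3}
m['x'] = 8+4 = 12 → {'x': 12, 'f': 3, 'w': 4, 'q': 3}
m['b'] = 2 → {'x': 12, 'f': 3, 'w': 4, 'q': 3, 'b': 2}
del 'x' → {'f': 3, 'w': 4, 'q': 3, 'b': 2}
m['w']*m['q'] = 4*3 = 12

12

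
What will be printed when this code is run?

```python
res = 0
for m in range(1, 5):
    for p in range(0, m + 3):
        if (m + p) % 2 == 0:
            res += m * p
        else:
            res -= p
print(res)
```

m=1,p=0: odd sum, res = 0-0 = 0
m=1,p=1: even sum, res = 0+1 = 1
m=1,p=2: odd sum, res = 1-2 = -1
m=1,p=3: even sum, res = (-1)+3 = 2
m=2,p=0: even sum, res = 2+0 = 2
m=2,p=1: odd sum, res = 2-1 = 1
m=2,p=2: even sum, res = 1+4 = 5
m=2,p=3: odd sum, res = 5-3 = 2
m=2,p=4: even sum, res = 2+8 = 10
m=3,p=0: odd sum, res = 10-0 = 10
m=3,p=1: even sum, res = 10+3 = 13
m=3,p=2: odd sum, res = 13-2 = 11
m=3,p=3: even sum, res = 11+9 = 20
m=3,p=4: odd sum, res = 20-4 = 16
m=3,p=5: even sum, res = 16+15 = 31
m=4,p=0: even sum, res = 31+0 = 31
m=4,p=1: odd sum, res = 31-1 = 30
m=4,p=2: even sum, res = 30+8 = 38
m=4,p=3: odd sum, res = 38-3 = 35
m=4,p=4: even sum, res = 35+16 = 51
m=4,p=5: odd sum, res = 51-5 = 46
m=4,p=6: even sum, res = 46+24 = 70

70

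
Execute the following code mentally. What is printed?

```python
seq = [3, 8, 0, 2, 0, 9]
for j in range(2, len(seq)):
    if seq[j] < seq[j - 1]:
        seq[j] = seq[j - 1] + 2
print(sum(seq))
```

j=2: 0<8, seq[2] = 8+2 = 10 → [3, 8, 10, 2, 0, 9]
j=3: 2<10, seq[3] = 10+2 = 12 → [3, 8, 10, 12, 0, 9]
j=4: 0<12, seq[4] = 12+2 = 14 → [3, 8, 10, 12, 14, 9]
j=5: 9<14, seq[5] = 14+2 = 16 → [3, 8, 10, 12, 14, 16]
sum = 63

63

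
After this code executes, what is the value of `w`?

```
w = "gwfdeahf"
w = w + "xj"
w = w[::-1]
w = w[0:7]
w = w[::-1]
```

+ 'xj' → 'gwfdeahfxj'
reverse → 'jxfhaedfwg'
slice [0:7] → 'jxfhaed'
reverse → 'deahfxj'

'deahfxj'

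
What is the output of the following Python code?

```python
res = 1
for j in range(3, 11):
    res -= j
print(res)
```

-51

j=3: res = 1-3 = -2
j=4: res = (-2)-4 = -6
j=5: res = (-6)-5 = -11
j=6: res = (-11)-6 = -17
j=7: res = (-17)-7 = -24
j=8: res = (-24)-8 = -32
j=9: res = (-32)-9 = -41
j=10: res = (-41)-10 = -51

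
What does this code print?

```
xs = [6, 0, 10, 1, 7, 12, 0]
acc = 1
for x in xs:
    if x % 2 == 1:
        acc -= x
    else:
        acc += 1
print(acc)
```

-2

x=6: not odd, acc = 1+1 = 2
x=0: not odd, acc = 2+1 = 3
x=10: not odd, acc = 3+1 = 4
x=1: odd, acc = 4-1 = 3
x=7: odd, acc = 3-7 = -4
x=12: not odd, acc = (-4)+1 = -3
x=0: not odd, acc = (-3)+1 = -2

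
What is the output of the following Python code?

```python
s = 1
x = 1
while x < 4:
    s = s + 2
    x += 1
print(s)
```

7

x=1: s = 1+2 = 3
x=2: s = 3+2 = 5
x=3: s = 5+2 = 7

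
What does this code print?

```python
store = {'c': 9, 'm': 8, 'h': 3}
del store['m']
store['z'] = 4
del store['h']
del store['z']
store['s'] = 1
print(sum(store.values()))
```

del 'm' → {'c': 9, 'h': 3}
store['z'] = 4 → {'c': 9, 'h': 3, 'z': 4}
del 'h' → {'c': 9, 'z': 4}
del 'z' → {'c': 9}
store['s'] = 1 → {'c': 9, 's': 1}
sum of values = 10

10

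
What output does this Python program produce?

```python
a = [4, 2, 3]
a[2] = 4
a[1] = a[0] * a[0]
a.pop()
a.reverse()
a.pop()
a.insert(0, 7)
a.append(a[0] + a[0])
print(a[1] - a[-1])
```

2

a[2] = 4 → [4, 2, 4]
a[1] = a[0]*a[0] = 4*4 = 16 → [4, 16, 4]
pop() removes 4 → [4, 16]
reverse → [16, 4]
pop() removes 4 → [16]
insert 7 at 0 → [7, 16]
append a[0]+a[0] = 7+7 = 14 → [7, 16, 14]
a[1]-a[-1] = 16-14 = 2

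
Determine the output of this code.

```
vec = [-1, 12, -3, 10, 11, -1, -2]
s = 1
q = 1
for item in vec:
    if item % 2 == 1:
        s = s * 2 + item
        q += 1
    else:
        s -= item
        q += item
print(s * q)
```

item=-1: odd, s = 1*2+(-1) = 1; q=2
item=12: not odd, s = 1-12 = -11; q=14
item=-3: odd, s = (-11)*2+(-3) = -25; q=15
item=10: not odd, s = (-25)-10 = -35; q=25
item=11: odd, s = (-35)*2+11 = -59; q=26
item=-1: odd, s = (-59)*2+(-1) = -119; q=27
item=-2: not odd, s = (-119)-(-2) = -117; q=25
s*q = (-117)*25 = -2925

-2925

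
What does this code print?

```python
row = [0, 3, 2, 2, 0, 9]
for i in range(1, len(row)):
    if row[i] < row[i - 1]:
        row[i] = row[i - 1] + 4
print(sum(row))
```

i=1: 3>=0, unchanged → [0, 3, 2, 2, 0, 9]
i=2: 2<3, row[2] = 3+4 = 7 → [0, 3, 7, 2, 0, 9]
i=3: 2<7, row[3] = 7+4 = 11 → [0, 3, 7, 11, 0, 9]
i=4: 0<11, row[4] = 11+4 = 15 → [0, 3, 7, 11, 15, 9]
i=5: 9<15, row[5] = 15+4 = 19 → [0, 3, 7, 11, 15, 19]
sum = 55

55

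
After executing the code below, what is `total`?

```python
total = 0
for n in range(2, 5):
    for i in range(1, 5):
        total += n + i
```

66

n=2,i=1: total = 0+3 = 3
n=2,i=2: total = 3+4 = 7
n=2,i=3: total = 7+5 = 12
n=2,i=4: total = 12+6 = 18
n=3,i=1: total = 18+4 = 22
n=3,i=2: total = 22+5 = 27
n=3,i=3: total = 27+6 = 33
n=3,i=4: total = 33+7 = 40
n=4,i=1: total = 40+5 = 45
n=4,i=2: total = 45+6 = 51
n=4,i=3: total = 51+7 = 58
n=4,i=4: total = 58+8 = 66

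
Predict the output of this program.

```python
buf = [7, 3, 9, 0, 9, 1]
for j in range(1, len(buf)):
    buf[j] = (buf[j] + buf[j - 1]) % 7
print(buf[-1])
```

1

j=1: buf[1] = (3+7)%7 = 3 → [7, 3, 9, 0, 9, 1]
j=2: buf[2] = (9+3)%7 = 5 → [7, 3, 5, 0, 9, 1]
j=3: buf[3] = (0+5)%7 = 5 → [7, 3, 5, 5, 9, 1]
j=4: buf[4] = (9+5)%7 = 0 → [7, 3, 5, 5, 0, 1]
j=5: buf[5] = (1+0)%7 = 1 → [7, 3, 5, 5, 0, 1]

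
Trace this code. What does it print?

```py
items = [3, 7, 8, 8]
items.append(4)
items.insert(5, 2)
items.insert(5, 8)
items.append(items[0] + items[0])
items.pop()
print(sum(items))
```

append 4 → [3, 7, 8, 8, 4]
insert 2 at 5 → [3, 7, 8, 8, 4, 2]
insert 8 at 5 → [3, 7, 8, 8, 4, 8, 2]
append items[0]+items[0] = 3+3 = 6 → [3, 7, 8, 8, 4, 8, 2, 6]
pop() removes 6 → [3, 7, 8, 8, 4, 8, 2]
sum = 40

40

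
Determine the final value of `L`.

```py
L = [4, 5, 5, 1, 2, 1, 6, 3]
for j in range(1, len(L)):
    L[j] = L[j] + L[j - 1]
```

j=1: L[1] = 5+4 = 9 → [4, 9, 5, 1, 2, 1, 6, 3]
j=2: L[2] = 5+9 = 14 → [4, 9, 14, 1, 2, 1, 6, 3]
j=3: L[3] = 1+14 = 15 → [4, 9, 14, 15, 2, 1, 6, 3]
j=4: L[4] = 2+15 = 17 → [4, 9, 14, 15, 17, 1, 6, 3]
j=5: L[5] = 1+17 = 18 → [4, 9, 14, 15, 17, 18, 6, 3]
j=6: L[6] = 6+18 = 24 → [4, 9, 14, 15, 17, 18, 24, 3]
j=7: L[7] = 3+24 = 27 → [4, 9, 14, 15, 17, 18, 24, 27]

[4, 9, 14, 15, 17, 18, 24, 27]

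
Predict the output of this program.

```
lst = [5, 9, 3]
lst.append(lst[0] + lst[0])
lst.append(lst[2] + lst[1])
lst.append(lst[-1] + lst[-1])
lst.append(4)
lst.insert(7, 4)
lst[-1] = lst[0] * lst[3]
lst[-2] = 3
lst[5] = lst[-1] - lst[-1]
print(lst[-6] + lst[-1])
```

53

append lst[0]+lst[0] = 5+5 = 10 → [5, 9, 3, 10]
append lst[2]+lst[1] = 3+9 = 12 → [5, 9, 3, 10, 12]
append lst[-1]+lst[-1] = 12+12 = 24 → [5, 9, 3, 10, 12, 24]
append 4 → [5, 9, 3, 10, 12, 24, 4]
insert 4 at 7 → [5, 9, 3, 10, 12, 24, 4, 4]
lst[-1] = lst[0]*lst[3] = 5*10 = 50 → [5, 9, 3, 10, 12, 24, 4, 50]
lst[-2] = 3 → [5, 9, 3, 10, 12, 24, 3, 50]
lst[5] = lst[-1]-lst[-1] = 50-50 = 0 → [5, 9, 3, 10, 12, 0, 3, 50]
lst[-6]+lst[-1] = 3+50 = 53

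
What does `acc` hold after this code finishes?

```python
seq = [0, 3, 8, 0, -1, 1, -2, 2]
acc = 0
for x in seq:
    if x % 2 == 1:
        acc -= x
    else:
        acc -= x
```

x=0: not odd, acc = 0-0 = 0
x=3: odd, acc = 0-3 = -3
x=8: not odd, acc = (-3)-8 = -11
x=0: not odd, acc = (-11)-0 = -11
x=-1: odd, acc = (-11)-(-1) = -10
x=1: odd, acc = (-10)-1 = -11
x=-2: not odd, acc = (-11)-(-2) = -9
x=2: not odd, acc = (-9)-2 = -11

-11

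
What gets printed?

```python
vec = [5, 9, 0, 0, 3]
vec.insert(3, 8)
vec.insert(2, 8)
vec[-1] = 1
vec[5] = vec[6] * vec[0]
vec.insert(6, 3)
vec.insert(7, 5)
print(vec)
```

insert 8 at 3 → [5, 9, 0, 8, 0, 3]
insert 8 at 2 → [5, 9, 8, 0, 8, 0, 3]
vec[-1] = 1 → [5, 9, 8, 0, 8, 0, 1]
vec[5] = vec[6]*vec[0] = 1*5 = 5 → [5, 9, 8, 0, 8, 5, 1]
insert 3 at 6 → [5, 9, 8, 0, 8, 5, 3, 1]
insert 5 at 7 → [5, 9, 8, 0, 8, 5, 3, 5, 1]

[5, 9, 8, 0, 8, 5, 3, 5, 1]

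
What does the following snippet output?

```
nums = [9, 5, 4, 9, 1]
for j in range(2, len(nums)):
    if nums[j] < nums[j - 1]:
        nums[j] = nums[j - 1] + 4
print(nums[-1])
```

13

j=2: 4<5, nums[2] = 5+4 = 9 → [9, 5, 9, 9, 1]
j=3: 9>=9, unchanged → [9, 5, 9, 9, 1]
j=4: 1<9, nums[4] = 9+4 = 13 → [9, 5, 9, 9, 13]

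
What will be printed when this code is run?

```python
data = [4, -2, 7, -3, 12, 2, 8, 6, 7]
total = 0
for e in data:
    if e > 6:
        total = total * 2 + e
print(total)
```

127

e=4: not >6
e=-2: not >6
e=7: >6, total = 0*2+7 = 7
e=-3: not >6
e=12: >6, total = 7*2+12 = 26
e=2: not >6
e=8: >6, total = 26*2+8 = 60
e=6: not >6
e=7: >6, total = 60*2+7 = 127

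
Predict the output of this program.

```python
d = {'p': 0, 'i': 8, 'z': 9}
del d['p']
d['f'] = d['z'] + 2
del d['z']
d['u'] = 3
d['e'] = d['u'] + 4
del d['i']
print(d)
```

del 'p' → {'i': 8, 'z': 9}
d['f'] = d['z']+2 = 11 → {'i': 8, 'z': 9, 'f': 11}
del 'z' → {'i': 8, 'f': 11}
d['u'] = 3 → {'i': 8, 'f': 11, 'u': 3}
d['e'] = d['u']+4 = 7 → {'i': 8, 'f': 11, 'u': 3, 'e': 7}
del 'i' → {'f': 11, 'u': 3, 'e': 7}

{'f': 11, 'u': 3, 'e': 7}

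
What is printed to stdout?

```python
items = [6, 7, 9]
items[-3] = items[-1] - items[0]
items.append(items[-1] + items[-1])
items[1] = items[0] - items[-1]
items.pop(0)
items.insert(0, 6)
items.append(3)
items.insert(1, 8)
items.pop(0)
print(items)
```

[8, -15, 9, 18, 3]

items[-3] = items[-1]-items[0] = 9-6 = 3 → [3, 7, 9]
append items[-1]+items[-1] = 9+9 = 18 → [3, 7, 9, 18]
items[1] = items[0]-items[-1] = 3-18 = -15 → [3, -15, 9, 18]
pop(0) removes 3 → [-15, 9, 18]
insert 6 at 0 → [6, -15, 9, 18]
append 3 → [6, -15, 9, 18, 3]
insert 8 at 1 → [6, 8, -15, 9, 18, 3]
pop(0) removes 6 → [8, -15, 9, 18, 3]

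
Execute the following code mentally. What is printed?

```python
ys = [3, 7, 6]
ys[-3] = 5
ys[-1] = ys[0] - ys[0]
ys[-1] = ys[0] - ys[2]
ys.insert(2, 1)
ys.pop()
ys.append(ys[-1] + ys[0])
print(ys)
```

[5, 7, 1, 6]

ys[-3] = 5 → [5, 7, 6]
ys[-1] = ys[0]-ys[0] = 5-5 = 0 → [5, 7, 0]
ys[-1] = ys[0]-ys[2] = 5-0 = 5 → [5, 7, 5]
insert 1 at 2 → [5, 7, 1, 5]
pop() removes 5 → [5, 7, 1]
append ys[-1]+ys[0] = 1+5 = 6 → [5, 7, 1, 6]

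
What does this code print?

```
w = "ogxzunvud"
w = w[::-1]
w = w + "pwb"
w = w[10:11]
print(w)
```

w

reverse → 'duvnuzxgo'
+ 'pwb' → 'duvnuzxgopwb'
slice [10:11] → 'w'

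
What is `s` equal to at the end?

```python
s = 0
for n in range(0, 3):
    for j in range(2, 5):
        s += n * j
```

n=0,j=2: s = 0+0 = 0
n=0,j=3: s = 0+0 = 0
n=0,j=4: s = 0+0 = 0
n=1,j=2: s = 0+2 = 2
n=1,j=3: s = 2+3 = 5
n=1,j=4: s = 5+4 = 9
n=2,j=2: s = 9+4 = 13
n=2,j=3: s = 13+6 = 19
n=2,j=4: s = 19+8 = 27

27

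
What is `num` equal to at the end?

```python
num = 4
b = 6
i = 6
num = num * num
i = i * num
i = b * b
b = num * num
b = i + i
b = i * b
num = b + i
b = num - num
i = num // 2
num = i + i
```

2628

num = 4*4 = 16
i = 6*16 = 96
i = 6*6 = 36
b = 16*16 = 256
b = 36+36 = 72
b = 36*72 = 2592
num = 2592+36 = 2628
b = 2628-2628 = 0
i = 2628//2 = 1314
num = 1314+1314 = 2628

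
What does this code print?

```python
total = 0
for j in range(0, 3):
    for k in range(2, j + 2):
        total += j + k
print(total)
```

12

j=1,k=2: total = 0+3 = 3
j=2,k=2: total = 3+4 = 7
j=2,k=3: total = 7+5 = 12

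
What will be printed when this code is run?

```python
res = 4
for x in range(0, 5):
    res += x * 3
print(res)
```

34

x=0: res = 4+0*3 = 4
x=1: res = 4+1*3 = 7
x=2: res = 7+2*3 = 13
x=3: res = 13+3*3 = 22
x=4: res = 22+4*3 = 34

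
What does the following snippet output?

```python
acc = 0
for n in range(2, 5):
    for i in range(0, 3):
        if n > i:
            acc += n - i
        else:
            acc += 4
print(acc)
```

22

n=2,i=0: 2>0, acc = 0+2 = 2
n=2,i=1: 2>1, acc = 2+1 = 3
n=2,i=2: not 2>2, acc = 3+4 = 7
n=3,i=0: 3>0, acc = 7+3 = 10
n=3,i=1: 3>1, acc = 10+2 = 12
n=3,i=2: 3>2, acc = 12+1 = 13
n=4,i=0: 4>0, acc = 13+4 = 17
n=4,i=1: 4>1, acc = 17+3 = 20
n=4,i=2: 4>2, acc = 20+2 = 22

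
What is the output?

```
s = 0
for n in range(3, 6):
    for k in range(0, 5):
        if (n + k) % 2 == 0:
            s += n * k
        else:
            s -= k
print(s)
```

n=3,k=0: odd sum, s = 0-0 = 0
n=3,k=1: even sum, s = 0+3 = 3
n=3,k=2: odd sum, s = 3-2 = 1
n=3,k=3: even sum, s = 1+9 = 10
n=3,k=4: odd sum, s = 10-4 = 6
n=4,k=0: even sum, s = 6+0 = 6
n=4,k=1: odd sum, s = 6-1 = 5
n=4,k=2: even sum, s = 5+8 = 13
n=4,k=3: odd sum, s = 13-3 = 10
n=4,k=4: even sum, s = 10+16 = 26
n=5,k=0: odd sum, s = 26-0 = 26
n=5,k=1: even sum, s = 26+5 = 31
n=5,k=2: odd sum, s = 31-2 = 29
n=5,k=3: even sum, s = 29+15 = 44
n=5,k=4: odd sum, s = 44-4 = 40

40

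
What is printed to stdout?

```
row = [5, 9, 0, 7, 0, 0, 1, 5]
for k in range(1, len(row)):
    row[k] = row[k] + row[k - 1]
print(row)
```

[5, 14, 14, 21, 21, 21, 22, 27]

k=1: row[1] = 9+5 = 14 → [5, 14, 0, 7, 0, 0, 1, 5]
k=2: row[2] = 0+14 = 14 → [5, 14, 14, 7, 0, 0, 1, 5]
k=3: row[3] = 7+14 = 21 → [5, 14, 14, 21, 0, 0, 1, 5]
k=4: row[4] = 0+21 = 21 → [5, 14, 14, 21, 21, 0, 1, 5]
k=5: row[5] = 0+21 = 21 → [5, 14, 14, 21, 21, 21, 1, 5]
k=6: row[6] = 1+21 = 22 → [5, 14, 14, 21, 21, 21, 22, 5]
k=7: row[7] = 5+22 = 27 → [5, 14, 14, 21, 21, 21, 22, 27]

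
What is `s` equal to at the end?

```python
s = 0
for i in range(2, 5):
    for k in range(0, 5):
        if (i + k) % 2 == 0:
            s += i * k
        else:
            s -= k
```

i=2,k=0: even sum, s = 0+0 = 0
i=2,k=1: odd sum, s = 0-1 = -1
i=2,k=2: even sum, s = (-1)+4 = 3
i=2,k=3: odd sum, s = 3-3 = 0
i=2,k=4: even sum, s = 0+8 = 8
i=3,k=0: odd sum, s = 8-0 = 8
i=3,k=1: even sum, s = 8+3 = 11
i=3,k=2: odd sum, s = 11-2 = 9
i=3,k=3: even sum, s = 9+9 = 18
i=3,k=4: odd sum, s = 18-4 = 14
i=4,k=0: even sum, s = 14+0 = 14
i=4,k=1: odd sum, s = 14-1 = 13
i=4,k=2: even sum, s = 13+8 = 21
i=4,k=3: odd sum, s = 21-3 = 18
i=4,k=4: even sum, s = 18+16 = 34

34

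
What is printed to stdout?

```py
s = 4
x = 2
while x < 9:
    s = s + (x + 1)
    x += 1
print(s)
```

x=2: s = 4+3 = 7
x=3: s = 7+4 = 11
x=4: s = 11+5 = 16
x=5: s = 16+6 = 22
x=6: s = 22+7 = 29
x=7: s = 29+8 = 37
x=8: s = 37+9 = 46

46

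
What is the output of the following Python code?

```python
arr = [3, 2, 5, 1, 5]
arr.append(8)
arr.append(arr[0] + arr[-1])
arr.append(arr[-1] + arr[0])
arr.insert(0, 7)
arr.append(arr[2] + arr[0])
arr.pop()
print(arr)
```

append 8 → [3, 2, 5, 1, 5, 8]
append arr[0]+arr[-1] = 3+8 = 11 → [3, 2, 5, 1, 5, 8, 11]
append arr[-1]+arr[0] = 11+3 = 14 → [3, 2, 5, 1, 5, 8, 11, 14]
insert 7 at 0 → [7, 3, 2, 5, 1, 5, 8, 11, 14]
append arr[2]+arr[0] = 2+7 = 9 → [7, 3, 2, 5, 1, 5, 8, 11, 14, 9]
pop() removes 9 → [7, 3, 2, 5, 1, 5, 8, 11, 14]

[7, 3, 2, 5, 1, 5, 8, 11, 14]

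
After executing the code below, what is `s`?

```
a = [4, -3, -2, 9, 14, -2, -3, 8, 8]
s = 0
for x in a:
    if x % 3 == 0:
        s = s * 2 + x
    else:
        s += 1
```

x=4: not %3==0, s = 0+1 = 1
x=-3: %3==0, s = 1*2+(-3) = -1
x=-2: not %3==0, s = (-1)+1 = 0
x=9: %3==0, s = 0*2+9 = 9
x=14: not %3==0, s = 9+1 = 10
x=-2: not %3==0, s = 10+1 = 11
x=-3: %3==0, s = 11*2+(-3) = 19
x=8: not %3==0, s = 19+1 = 20
x=8: not %3==0, s = 20+1 = 21

21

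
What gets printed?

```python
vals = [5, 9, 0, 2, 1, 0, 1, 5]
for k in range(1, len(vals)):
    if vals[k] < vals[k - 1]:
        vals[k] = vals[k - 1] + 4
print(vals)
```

[5, 9, 13, 17, 21, 25, 29, 33]

k=1: 9>=5, unchanged → [5, 9, 0, 2, 1, 0, 1, 5]
k=2: 0<9, vals[2] = 9+4 = 13 → [5, 9, 13, 2, 1, 0, 1, 5]
k=3: 2<13, vals[3] = 13+4 = 17 → [5, 9, 13, 17, 1, 0, 1, 5]
k=4: 1<17, vals[4] = 17+4 = 21 → [5, 9, 13, 17, 21, 0, 1, 5]
k=5: 0<21, vals[5] = 21+4 = 25 → [5, 9, 13, 17, 21, 25, 1, 5]
k=6: 1<25, vals[6] = 25+4 = 29 → [5, 9, 13, 17, 21, 25, 29, 5]
k=7: 5<29, vals[7] = 29+4 = 33 → [5, 9, 13, 17, 21, 25, 29, 33]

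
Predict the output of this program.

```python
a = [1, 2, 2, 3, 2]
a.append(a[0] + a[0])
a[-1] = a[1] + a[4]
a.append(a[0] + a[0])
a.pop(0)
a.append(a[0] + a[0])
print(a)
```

[2, 2, 3, 2, 4, 2, 4]

append a[0]+a[0] = 1+1 = 2 → [1, 2, 2, 3, 2, 2]
a[-1] = a[1]+a[4] = 2+2 = 4 → [1, 2, 2, 3, 2, 4]
append a[0]+a[0] = 1+1 = 2 → [1, 2, 2, 3, 2, 4, 2]
pop(0) removes 1 → [2, 2, 3, 2, 4, 2]
append a[0]+a[0] = 2+2 = 4 → [2, 2, 3, 2, 4, 2, 4]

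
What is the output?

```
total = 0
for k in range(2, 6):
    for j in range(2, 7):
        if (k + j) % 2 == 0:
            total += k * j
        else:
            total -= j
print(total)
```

96

k=2,j=2: even sum, total = 0+4 = 4
k=2,j=3: odd sum, total = 4-3 = 1
k=2,j=4: even sum, total = 1+8 = 9
k=2,j=5: odd sum, total = 9-5 = 4
k=2,j=6: even sum, total = 4+12 = 16
k=3,j=2: odd sum, total = 16-2 = 14
k=3,j=3: even sum, total = 14+9 = 23
k=3,j=4: odd sum, total = 23-4 = 19
k=3,j=5: even sum, total = 19+15 = 34
k=3,j=6: odd sum, total = 34-6 = 28
k=4,j=2: even sum, total = 28+8 = 36
k=4,j=3: odd sum, total = 36-3 = 33
k=4,j=4: even sum, total = 33+16 = 49
k=4,j=5: odd sum, total = 49-5 = 44
k=4,j=6: even sum, total = 44+24 = 68
k=5,j=2: odd sum, total = 68-2 = 66
k=5,j=3: even sum, total = 66+15 = 81
k=5,j=4: odd sum, total = 81-4 = 77
k=5,j=5: even sum, total = 77+25 = 102
k=5,j=6: odd sum, total = 102-6 = 96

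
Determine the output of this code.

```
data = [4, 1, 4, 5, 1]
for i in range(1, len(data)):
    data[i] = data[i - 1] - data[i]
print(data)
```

[4, 3, -1, -6, -7]

i=1: data[1] = 4-1 = 3 → [4, 3, 4, 5, 1]
i=2: data[2] = 3-4 = -1 → [4, 3, -1, 5, 1]
i=3: data[3] = (-1)-5 = -6 → [4, 3, -1, -6, 1]
i=4: data[4] = (-6)-1 = -7 → [4, 3, -1, -6, -7]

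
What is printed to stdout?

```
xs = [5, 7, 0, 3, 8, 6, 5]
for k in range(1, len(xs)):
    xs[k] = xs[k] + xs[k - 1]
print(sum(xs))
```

130

k=1: xs[1] = 7+5 = 12 → [5, 12, 0, 3, 8, 6, 5]
k=2: xs[2] = 0+12 = 12 → [5, 12, 12, 3, 8, 6, 5]
k=3: xs[3] = 3+12 = 15 → [5, 12, 12, 15, 8, 6, 5]
k=4: xs[4] = 8+15 = 23 → [5, 12, 12, 15, 23, 6, 5]
k=5: xs[5] = 6+23 = 29 → [5, 12, 12, 15, 23, 29, 5]
k=6: xs[6] = 5+29 = 34 → [5, 12, 12, 15, 23, 29, 34]
sum = 130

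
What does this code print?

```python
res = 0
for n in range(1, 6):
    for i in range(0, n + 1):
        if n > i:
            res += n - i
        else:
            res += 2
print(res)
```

45

n=1,i=0: 1>0, res = 0+1 = 1
n=1,i=1: not 1>1, res = 1+2 = 3
n=2,i=0: 2>0, res = 3+2 = 5
n=2,i=1: 2>1, res = 5+1 = 6
n=2,i=2: not 2>2, res = 6+2 = 8
n=3,i=0: 3>0, res = 8+3 = 11
n=3,i=1: 3>1, res = 11+2 = 13
n=3,i=2: 3>2, res = 13+1 = 14
n=3,i=3: not 3>3, res = 14+2 = 16
n=4,i=0: 4>0, res = 16+4 = 20
n=4,i=1: 4>1, res = 20+3 = 23
n=4,i=2: 4>2, res = 23+2 = 25
n=4,i=3: 4>3, res = 25+1 = 26
n=4,i=4: not 4>4, res = 26+2 = 28
n=5,i=0: 5>0, res = 28+5 = 33
n=5,i=1: 5>1, res = 33+4 = 37
n=5,i=2: 5>2, res = 37+3 = 40
n=5,i=3: 5>3, res = 40+2 = 42
n=5,i=4: 5>4, res = 42+1 = 43
n=5,i=5: not 5>5, res = 43+2 = 45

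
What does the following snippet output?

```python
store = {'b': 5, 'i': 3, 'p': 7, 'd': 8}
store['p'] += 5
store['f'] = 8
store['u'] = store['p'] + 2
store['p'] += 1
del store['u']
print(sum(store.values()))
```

37

store['p'] = 7+5 = 12 → {'b': 5, 'i': 3, 'p': 12, 'd': 8}
store['f'] = 8 → {'b': 5, 'i': 3, 'p': 12, 'd': 8, 'f': 8}
store['u'] = store['p']+2 = 14 → {'b': 5, 'i': 3, 'p': 12, 'd': 8, 'f': 8, 'u': 14}
store['p'] = 12+1 = 13 → {'b': 5, 'i': 3, 'p': 13, 'd': 8, 'f': 8, 'u': 14}
del 'u' → {'b': 5, 'i': 3, 'p': 13, 'd': 8, 'f': 8}
sum of values = 37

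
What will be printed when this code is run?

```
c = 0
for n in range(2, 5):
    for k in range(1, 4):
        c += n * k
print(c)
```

54

n=2,k=1: c = 0+2 = 2
n=2,k=2: c = 2+4 = 6
n=2,k=3: c = 6+6 = 12
n=3,k=1: c = 12+3 = 15
n=3,k=2: c = 15+6 = 21
n=3,k=3: c = 21+9 = 30
n=4,k=1: c = 30+4 = 34
n=4,k=2: c = 34+8 = 42
n=4,k=3: c = 42+12 = 54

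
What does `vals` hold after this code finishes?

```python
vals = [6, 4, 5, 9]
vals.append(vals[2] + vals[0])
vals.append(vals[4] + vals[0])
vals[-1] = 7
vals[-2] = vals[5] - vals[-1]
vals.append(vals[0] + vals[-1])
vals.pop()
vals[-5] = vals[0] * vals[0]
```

append vals[2]+vals[0] = 5+6 = 11 → [6, 4, 5, 9, 11]
append vals[4]+vals[0] = 11+6 = 17 → [6, 4, 5, 9, 11, 17]
vals[-1] = 7 → [6, 4, 5, 9, 11, 7]
vals[-2] = vals[5]-vals[-1] = 7-7 = 0 → [6, 4, 5, 9, 0, 7]
append vals[0]+vals[-1] = 6+7 = 13 → [6, 4, 5, 9, 0, 7, 13]
pop() removes 13 → [6, 4, 5, 9, 0, 7]
vals[-5] = vals[0]*vals[0] = 6*6 = 36 → [6, 36, 5, 9, 0, 7]

[6, 36, 5, 9, 0, 7]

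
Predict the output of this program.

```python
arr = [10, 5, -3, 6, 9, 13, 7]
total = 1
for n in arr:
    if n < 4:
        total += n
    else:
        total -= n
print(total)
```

n=10: not <4, total = 1-10 = -9
n=5: not <4, total = (-9)-5 = -14
n=-3: <4, total = (-14)+(-3) = -17
n=6: not <4, total = (-17)-6 = -23
n=9: not <4, total = (-23)-9 = -32
n=13: not <4, total = (-32)-13 = -45
n=7: not <4, total = (-45)-7 = -52

-52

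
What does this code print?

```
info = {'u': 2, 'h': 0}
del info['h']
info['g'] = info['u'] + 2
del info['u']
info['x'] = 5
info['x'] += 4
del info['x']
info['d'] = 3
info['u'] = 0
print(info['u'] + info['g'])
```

4

del 'h' → {'u': 2}
info['g'] = info['u']+2 = 4 → {'u': 2, 'g': 4}
del 'u' → {'g': 4}
info['x'] = 5 → {'g': 4, 'x': 5}
info['x'] = 5+4 = 9 → {'g': 4, 'x': 9}
del 'x' → {'g': 4}
info['d'] = 3 → {'g': 4, 'd': 3}
info['u'] = 0 → {'g': 4, 'd': 3, 'u': 0}
info['u']+info['g'] = 0+4 = 4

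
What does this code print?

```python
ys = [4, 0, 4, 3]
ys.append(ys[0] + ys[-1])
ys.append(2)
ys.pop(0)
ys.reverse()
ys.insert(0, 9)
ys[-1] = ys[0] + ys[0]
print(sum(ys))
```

append ys[0]+ys[-1] = 4+3 = 7 → [4, 0, 4, 3, 7]
append 2 → [4, 0, 4, 3, 7, 2]
pop(0) removes 4 → [0, 4, 3, 7, 2]
reverse → [2, 7, 3, 4, 0]
insert 9 at 0 → [9, 2, 7, 3, 4, 0]
ys[-1] = ys[0]+ys[0] = 9+9 = 18 → [9, 2, 7, 3, 4, 18]
sum = 43

43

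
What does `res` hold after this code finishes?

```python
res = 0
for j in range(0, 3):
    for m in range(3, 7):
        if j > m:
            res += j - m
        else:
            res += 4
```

j=0,m=3: not 0>3, res = 0+4 = 4
j=0,m=4: not 0>4, res = 4+4 = 8
j=0,m=5: not 0>5, res = 8+4 = 12
j=0,m=6: not 0>6, res = 12+4 = 16
j=1,m=3: not 1>3, res = 16+4 = 20
j=1,m=4: not 1>4, res = 20+4 = 24
j=1,m=5: not 1>5, res = 24+4 = 28
j=1,m=6: not 1>6, res = 28+4 = 32
j=2,m=3: not 2>3, res = 32+4 = 36
j=2,m=4: not 2>4, res = 36+4 = 40
j=2,m=5: not 2>5, res = 40+4 = 44
j=2,m=6: not 2>6, res = 44+4 = 48

48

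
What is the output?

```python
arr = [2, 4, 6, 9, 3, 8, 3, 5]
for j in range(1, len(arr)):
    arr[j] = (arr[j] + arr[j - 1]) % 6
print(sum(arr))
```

j=1: arr[1] = (4+2)%6 = 0 → [2, 0, 6, 9, 3, 8, 3, 5]
j=2: arr[2] = (6+0)%6 = 0 → [2, 0, 0, 9, 3, 8, 3, 5]
j=3: arr[3] = (9+0)%6 = 3 → [2, 0, 0, 3, 3, 8, 3, 5]
j=4: arr[4] = (3+3)%6 = 0 → [2, 0, 0, 3, 0, 8, 3, 5]
j=5: arr[5] = (8+0)%6 = 2 → [2, 0, 0, 3, 0, 2, 3, 5]
j=6: arr[6] = (3+2)%6 = 5 → [2, 0, 0, 3, 0, 2, 5, 5]
j=7: arr[7] = (5+5)%6 = 4 → [2, 0, 0, 3, 0, 2, 5, 4]
sum = 16

16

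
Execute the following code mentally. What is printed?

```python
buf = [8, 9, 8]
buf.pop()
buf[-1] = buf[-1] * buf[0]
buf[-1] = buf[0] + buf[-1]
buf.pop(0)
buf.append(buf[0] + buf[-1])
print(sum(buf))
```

pop() removes 8 → [8, 9]
buf[-1] = buf[-1]*buf[0] = 9*8 = 72 → [8, 72]
buf[-1] = buf[0]+buf[-1] = 8+72 = 80 → [8, 80]
pop(0) removes 8 → [80]
append buf[0]+buf[-1] = 80+80 = 160 → [80, 160]
sum = 240

240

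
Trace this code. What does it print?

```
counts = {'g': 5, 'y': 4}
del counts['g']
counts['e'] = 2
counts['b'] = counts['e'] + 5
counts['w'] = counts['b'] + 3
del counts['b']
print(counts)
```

{'y': 4, 'e': 2, 'w': 10}

del 'g' → {'y': 4}
counts['e'] = 2 → {'y': 4, 'e': 2}
counts['b'] = counts['e']+5 = 7 → {'y': 4, 'e': 2, 'b': 7}
counts['w'] = counts['b']+3 = 10 → {'y': 4, 'e': 2, 'b': 7, 'w': 10}
del 'b' → {'y': 4, 'e': 2, 'w': 10}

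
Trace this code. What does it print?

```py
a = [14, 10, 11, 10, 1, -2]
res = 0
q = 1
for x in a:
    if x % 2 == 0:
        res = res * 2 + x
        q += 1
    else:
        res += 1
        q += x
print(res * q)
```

2992

x=14: even, res = 0*2+14 = 14; q=2
x=10: even, res = 14*2+10 = 38; q=3
x=11: not even, res = 38+1 = 39; q=14
x=10: even, res = 39*2+10 = 88; q=15
x=1: not even, res = 88+1 = 89; q=16
x=-2: even, res = 89*2+(-2) = 176; q=17
res*q = 176*17 = 2992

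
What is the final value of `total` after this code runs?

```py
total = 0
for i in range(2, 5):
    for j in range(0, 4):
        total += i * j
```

i=2,j=0: total = 0+0 = 0
i=2,j=1: total = 0+2 = 2
i=2,j=2: total = 2+4 = 6
i=2,j=3: total = 6+6 = 12
i=3,j=0: total = 12+0 = 12
i=3,j=1: total = 12+3 = 15
i=3,j=2: total = 15+6 = 21
i=3,j=3: total = 21+9 = 30
i=4,j=0: total = 30+0 = 30
i=4,j=1: total = 30+4 = 34
i=4,j=2: total = 34+8 = 42
i=4,j=3: total = 42+12 = 54

54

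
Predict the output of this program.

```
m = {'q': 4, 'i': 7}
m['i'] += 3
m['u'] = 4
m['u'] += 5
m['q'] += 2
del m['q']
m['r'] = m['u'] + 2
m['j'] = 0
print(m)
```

m['i'] = 7+3 = 10 → {'q': 4, 'i': 10}
m['u'] = 4 → {'q': 4, 'i': 10, 'u': 4}
m['u'] = 4+5 = 9 → {'q': 4, 'i': 10, 'u': 9}
m['q'] = 4+2 = 6 → {'q': 6, 'i': 10, 'u': 9}
del 'q' → {'i': 10, 'u': 9}
m['r'] = m['u']+2 = 11 → {'i': 10, 'u': 9, 'r': 11}
m['j'] = 0 → {'i': 10, 'u': 9, 'r': 11, 'j': 0}

{'i': 10, 'u': 9, 'r': 11, 'j': 0}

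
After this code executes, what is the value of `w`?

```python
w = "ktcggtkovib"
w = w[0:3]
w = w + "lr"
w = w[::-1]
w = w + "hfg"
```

'rlctkhfg'

slice [0:3] → 'ktc'
+ 'lr' → 'ktclr'
reverse → 'rlctk'
+ 'hfg' → 'rlctkhfg'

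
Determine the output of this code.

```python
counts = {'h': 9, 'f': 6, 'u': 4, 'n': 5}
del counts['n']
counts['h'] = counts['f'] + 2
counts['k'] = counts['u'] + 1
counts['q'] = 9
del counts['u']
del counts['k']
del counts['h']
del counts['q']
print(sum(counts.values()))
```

del 'n' → {'h': 9, 'f': 6, 'u': 4}
counts['h'] = counts['f']+2 = 8 → {'h': 8, 'f': 6, 'u': 4}
counts['k'] = counts['u']+1 = 5 → {'h': 8, 'f': 6, 'u': 4, 'k': 5}
counts['q'] = 9 → {'h': 8, 'f': 6, 'u': 4, 'k': 5, 'q': 9}
del 'u' → {'h': 8, 'f': 6, 'k': 5, 'q': 9}
del 'k' → {'h': 8, 'f': 6, 'q': 9}
del 'h' → {'f': 6, 'q': 9}
del 'q' → {'f': 6}
sum of values = 6

6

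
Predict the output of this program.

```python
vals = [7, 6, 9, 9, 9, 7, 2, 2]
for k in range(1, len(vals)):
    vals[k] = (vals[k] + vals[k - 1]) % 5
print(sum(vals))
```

20

k=1: vals[1] = (6+7)%5 = 3 → [7, 3, 9, 9, 9, 7, 2, 2]
k=2: vals[2] = (9+3)%5 = 2 → [7, 3, 2, 9, 9, 7, 2, 2]
k=3: vals[3] = (9+2)%5 = 1 → [7, 3, 2, 1, 9, 7, 2, 2]
k=4: vals[4] = (9+1)%5 = 0 → [7, 3, 2, 1, 0, 7, 2, 2]
k=5: vals[5] = (7+0)%5 = 2 → [7, 3, 2, 1, 0, 2, 2, 2]
k=6: vals[6] = (2+2)%5 = 4 → [7, 3, 2, 1, 0, 2, 4, 2]
k=7: vals[7] = (2+4)%5 = 1 → [7, 3, 2, 1, 0, 2, 4, 1]
sum = 20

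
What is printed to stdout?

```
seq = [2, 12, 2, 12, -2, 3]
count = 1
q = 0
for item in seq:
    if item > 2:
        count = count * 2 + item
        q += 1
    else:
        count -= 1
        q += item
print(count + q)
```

item=2: not >2, count = 1-1 = 0; q=2
item=12: >2, count = 0*2+12 = 12; q=3
item=2: not >2, count = 12-1 = 11; q=5
item=12: >2, count = 11*2+12 = 34; q=6
item=-2: not >2, count = 34-1 = 33; q=4
item=3: >2, count = 33*2+3 = 69; q=5
count+q = 69+5 = 74

74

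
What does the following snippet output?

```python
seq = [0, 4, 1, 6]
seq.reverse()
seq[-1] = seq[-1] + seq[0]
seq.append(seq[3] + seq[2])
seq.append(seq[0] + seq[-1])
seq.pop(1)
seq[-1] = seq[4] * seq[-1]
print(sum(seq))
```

reverse → [6, 1, 4, 0]
seq[-1] = seq[-1]+seq[0] = 0+6 = 6 → [6, 1, 4, 6]
append seq[3]+seq[2] = 6+4 = 10 → [6, 1, 4, 6, 10]
append seq[0]+seq[-1] = 6+10 = 16 → [6, 1, 4, 6, 10, 16]
pop(1) removes 1 → [6, 4, 6, 10, 16]
seq[-1] = seq[4]*seq[-1] = 16*16 = 256 → [6, 4, 6, 10, 256]
sum = 282

282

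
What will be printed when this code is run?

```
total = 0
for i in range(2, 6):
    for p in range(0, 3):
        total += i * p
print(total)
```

42

i=2,p=0: total = 0+0 = 0
i=2,p=1: total = 0+2 = 2
i=2,p=2: total = 2+4 = 6
i=3,p=0: total = 6+0 = 6
i=3,p=1: total = 6+3 = 9
i=3,p=2: total = 9+6 = 15
i=4,p=0: total = 15+0 = 15
i=4,p=1: total = 15+4 = 19
i=4,p=2: total = 19+8 = 27
i=5,p=0: total = 27+0 = 27
i=5,p=1: total = 27+5 = 32
i=5,p=2: total = 32+10 = 42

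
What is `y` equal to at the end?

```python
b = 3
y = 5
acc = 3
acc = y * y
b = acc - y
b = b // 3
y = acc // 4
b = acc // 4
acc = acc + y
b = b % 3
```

6

acc = 5*5 = 25
b = 25-5 = 20
b = 20//3 = 6
y = 25//4 = 6
b = 25//4 = 6
acc = 25+6 = 31
b = 6%3 = 0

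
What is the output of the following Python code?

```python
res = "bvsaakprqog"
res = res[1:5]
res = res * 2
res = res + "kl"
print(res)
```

slice [1:5] → 'vsaa'
repeat ×2 → 'vsaavsaa'
+ 'kl' → 'vsaavsaakl'

vsaavsaakl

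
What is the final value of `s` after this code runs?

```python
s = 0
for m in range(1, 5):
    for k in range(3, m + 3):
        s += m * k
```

m=1,k=3: s = 0+3 = 3
m=2,k=3: s = 3+6 = 9
m=2,k=4: s = 9+8 = 17
m=3,k=3: s = 17+9 = 26
m=3,k=4: s = 26+12 = 38
m=3,k=5: s = 38+15 = 53
m=4,k=3: s = 53+12 = 65
m=4,k=4: s = 65+16 = 81
m=4,k=5: s = 81+20 = 101
m=4,k=6: s = 101+24 = 125

125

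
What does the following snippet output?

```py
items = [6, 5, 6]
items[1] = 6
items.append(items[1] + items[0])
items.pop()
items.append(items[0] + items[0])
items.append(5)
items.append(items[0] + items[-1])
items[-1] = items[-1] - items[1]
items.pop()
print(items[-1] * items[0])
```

30

items[1] = 6 → [6, 6, 6]
append items[1]+items[0] = 6+6 = 12 → [6, 6, 6, 12]
pop() removes 12 → [6, 6, 6]
append items[0]+items[0] = 6+6 = 12 → [6, 6, 6, 12]
append 5 → [6, 6, 6, 12, 5]
append items[0]+items[-1] = 6+5 = 11 → [6, 6, 6, 12, 5, 11]
items[-1] = items[-1]-items[1] = 11-6 = 5 → [6, 6, 6, 12, 5, 5]
pop() removes 5 → [6, 6, 6, 12, 5]
items[-1]*items[0] = 5*6 = 30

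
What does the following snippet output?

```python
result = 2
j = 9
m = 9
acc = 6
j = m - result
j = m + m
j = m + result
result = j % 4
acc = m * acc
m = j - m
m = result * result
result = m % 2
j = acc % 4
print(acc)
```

54

j = 9-2 = 7
j = 9+9 = 18
j = 9+2 = 11
result = 11%4 = 3
acc = 9*6 = 54
m = 11-9 = 2
m = 3*3 = 9
result = 9%2 = 1
j = 54%4 = 2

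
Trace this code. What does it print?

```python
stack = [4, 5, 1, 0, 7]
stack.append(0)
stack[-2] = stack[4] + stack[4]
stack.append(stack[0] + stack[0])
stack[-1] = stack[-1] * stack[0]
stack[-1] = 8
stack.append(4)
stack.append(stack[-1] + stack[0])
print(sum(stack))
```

44

append 0 → [4, 5, 1, 0, 7, 0]
stack[-2] = stack[4]+stack[4] = 7+7 = 14 → [4, 5, 1, 0, 14, 0]
append stack[0]+stack[0] = 4+4 = 8 → [4, 5, 1, 0, 14, 0, 8]
stack[-1] = stack[-1]*stack[0] = 8*4 = 32 → [4, 5, 1, 0, 14, 0, 32]
stack[-1] = 8 → [4, 5, 1, 0, 14, 0, 8]
append 4 → [4, 5, 1, 0, 14, 0, 8, 4]
append stack[-1]+stack[0] = 4+4 = 8 → [4, 5, 1, 0, 14, 0, 8, 4, 8]
sum = 44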